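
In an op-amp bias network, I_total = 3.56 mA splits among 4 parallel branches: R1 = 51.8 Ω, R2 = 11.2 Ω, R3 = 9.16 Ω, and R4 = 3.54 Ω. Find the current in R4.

I ≈ 2.01 mA

Total conductance ΣG = 1/51.8 + 1/11.2 + 1/9.16 + 1/3.54 = 0.5002 (units of 1/Ω).
R4 takes the fraction G_k/ΣG = 0.2825/0.5002 = 0.5647, so I = 3.56 × 0.5647 = 2.010 mA.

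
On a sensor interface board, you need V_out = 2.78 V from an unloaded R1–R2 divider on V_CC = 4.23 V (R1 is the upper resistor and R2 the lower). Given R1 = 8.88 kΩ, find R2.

R2 ≈ 17.0 kΩ

The divider ratio is R2/(R1+R2) = 2.78/4.23 = 0.6572.
So R2 = R1 · V_out/(V_CC − V_out) = 8.88 × 2.78/(4.23 − 2.78) = 8.88 × 1.917 = 17.03 kΩ.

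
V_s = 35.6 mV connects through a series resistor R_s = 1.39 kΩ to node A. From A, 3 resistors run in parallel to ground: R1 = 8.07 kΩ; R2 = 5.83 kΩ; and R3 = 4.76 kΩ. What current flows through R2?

I ≈ 3.59 µA

Parallel bank: R_p = 1/(1/8.07 + 1/5.83 + 1/4.76) = 1.978 kΩ.
V_A by voltage divider: V_A = 35.6 × 1.978/(1.39 + 1.978) = 20.91 mV.
I(R2) = V_A / R2 = 20.91/5.83 = 3.586 µA.
(Equivalently: I_total = 10.57 µA, then current-divider fraction G_k/ΣG = 0.3393.)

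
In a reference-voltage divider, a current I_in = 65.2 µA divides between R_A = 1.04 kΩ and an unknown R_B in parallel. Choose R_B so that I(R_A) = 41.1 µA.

Two-branch current divider: I_A = I_in · R_B/(R_A + R_B).
With f = 0.6304, R_B = R_A · f/(1−f) = 1.04 × 1.705 = 1.774 kΩ.

R_B ≈ 1.77 kΩ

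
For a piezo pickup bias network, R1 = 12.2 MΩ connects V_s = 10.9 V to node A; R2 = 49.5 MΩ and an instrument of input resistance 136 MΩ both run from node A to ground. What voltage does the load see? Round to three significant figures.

V_out ≈ 8.16 V

First combine the lower leg with the load: R2 ‖ R_L = 36.29 MΩ.
Then V_out = V_s · R2'/(R1 + R2') = 10.9 × 36.29/48.49 = 8.158 V.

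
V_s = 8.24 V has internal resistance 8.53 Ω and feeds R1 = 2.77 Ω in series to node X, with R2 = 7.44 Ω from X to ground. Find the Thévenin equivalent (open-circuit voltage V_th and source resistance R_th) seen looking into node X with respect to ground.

V_th ≈ 3.27 V, R_th ≈ 4.49 Ω

R1' = 8.53 + 2.77 = 11.30 Ω (source resistance + R1).
With X open, the divider is unloaded: V_th = 8.24 × 7.44/18.74 = 3.271 V.
Zeroing V_s shorts the top of R1' to ground, so R_th = R1' ‖ R2 = 4.486 Ω.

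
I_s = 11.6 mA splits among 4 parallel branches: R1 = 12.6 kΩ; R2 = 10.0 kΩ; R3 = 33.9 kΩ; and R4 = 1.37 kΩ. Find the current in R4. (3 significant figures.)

I ≈ 9.02 mA

Conductances: ΣG = 1/12.6 + 1/10.0 + 1/33.9 + 1/1.37 = 0.9388 (1/kΩ).
Current divider: I(R4) = I_s · G_k/ΣG = 11.6 × (0.7299/0.9388) = 11.6 × 0.7775 = 9.019 mA.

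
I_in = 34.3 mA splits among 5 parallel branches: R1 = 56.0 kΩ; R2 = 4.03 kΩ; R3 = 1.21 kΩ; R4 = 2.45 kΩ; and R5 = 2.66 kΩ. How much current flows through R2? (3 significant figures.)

Total conductance ΣG = 1/56.0 + 1/4.03 + 1/1.21 + 1/2.45 + 1/2.66 = 1.877 (units of 1/kΩ).
Current divider: I(R2) = I_in · G_k/ΣG = 34.3 × (0.2481/1.877) = 34.3 × 0.1322 = 4.536 mA.

I ≈ 4.54 mA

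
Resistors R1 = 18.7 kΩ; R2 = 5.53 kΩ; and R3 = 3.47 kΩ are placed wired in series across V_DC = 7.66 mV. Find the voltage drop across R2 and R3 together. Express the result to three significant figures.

Total series resistance ΣR = 18.7 + 5.53 + 3.47 = 27.70 kΩ.
R_{R2..R3} = 5.53 + 3.47 = 9.000 kΩ.
V = V_DC · R/ΣR = 7.66 × 0.3249 = 2.489 mV.

V ≈ 2.49 mV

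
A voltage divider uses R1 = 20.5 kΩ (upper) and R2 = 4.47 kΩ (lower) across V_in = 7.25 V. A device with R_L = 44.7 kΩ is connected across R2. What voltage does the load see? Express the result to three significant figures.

V_out ≈ 1.20 V

R2 ‖ R_L = (4.47 × 44.7)/(4.47 + 44.7) = 4.064 kΩ.
Then V_out = V_in · R2'/(R1 + R2') = 7.25 × 4.064/24.56 = 1.199 V.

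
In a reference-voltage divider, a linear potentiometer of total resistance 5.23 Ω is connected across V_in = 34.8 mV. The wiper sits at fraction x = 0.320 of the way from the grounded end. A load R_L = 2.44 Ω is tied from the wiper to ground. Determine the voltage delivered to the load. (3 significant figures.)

V_out ≈ 7.59 mV

The pot divides into 3.556 Ω above the wiper and 1.674 Ω below.
R_L loads the lower segment: effective lower R = 0.9927 Ω.
V_out = 34.8 × 0.9927/(3.556 + 0.9927) = 7.594 mV.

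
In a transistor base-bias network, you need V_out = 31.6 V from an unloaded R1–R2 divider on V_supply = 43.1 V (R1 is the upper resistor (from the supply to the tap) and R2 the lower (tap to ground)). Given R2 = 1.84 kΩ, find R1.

R1 ≈ 0.670 kΩ

V_out/V_supply = R2/(R1+R2) = 0.7332.
R1 = R2·(1/k − 1) = 1.84 × 0.3639 = 0.6696 kΩ.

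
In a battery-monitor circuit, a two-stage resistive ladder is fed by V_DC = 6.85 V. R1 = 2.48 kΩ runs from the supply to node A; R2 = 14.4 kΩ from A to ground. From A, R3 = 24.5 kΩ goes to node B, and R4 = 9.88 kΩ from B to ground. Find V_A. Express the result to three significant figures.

V_A ≈ 5.50 V

The second stage (R3 + R4 = 34.38 kΩ) loads node A in parallel with R2.
Effective lower resistance at A: R2 ‖ 34.38 = 10.15 kΩ.
V_A = 6.85 × 10.15/(2.48 + 10.15) = 5.505 V.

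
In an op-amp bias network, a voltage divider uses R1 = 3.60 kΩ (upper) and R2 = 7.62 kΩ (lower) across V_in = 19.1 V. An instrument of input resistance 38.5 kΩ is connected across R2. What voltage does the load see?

The load sits in parallel with R2, giving an effective lower resistance R2' = R2·R_L/(R2+R_L) = 6.361 kΩ.
Voltage divider with the loaded lower leg: V_out = 19.1 × 6.361/(3.60 + 6.361) = 19.1 × 0.6386 = 12.20 V.

V_out ≈ 12.2 V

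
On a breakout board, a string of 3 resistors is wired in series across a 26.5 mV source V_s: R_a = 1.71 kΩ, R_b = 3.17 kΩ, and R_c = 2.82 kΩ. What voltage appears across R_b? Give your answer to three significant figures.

V ≈ 10.9 mV

Total series resistance ΣR = 1.71 + 3.17 + 2.82 = 7.700 kΩ.
Voltage divider: V = V_s · (3.170 / 7.700) = 26.5 × 0.4117 = 10.91 mV.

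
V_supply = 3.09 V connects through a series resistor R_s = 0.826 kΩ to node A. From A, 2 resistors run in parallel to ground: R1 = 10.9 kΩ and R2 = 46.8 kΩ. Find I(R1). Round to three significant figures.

Parallel bank: R_p = 1/(1/10.9 + 1/46.8) = 8.841 kΩ.
V_A = 3.09 × 8.841/9.667 = 2.826 V.
I(R1) = V_A / R1 = 2.826/10.9 = 0.2593 mA.

I ≈ 0.259 mA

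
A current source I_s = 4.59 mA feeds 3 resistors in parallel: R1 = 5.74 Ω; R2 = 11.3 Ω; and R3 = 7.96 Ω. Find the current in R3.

Total conductance ΣG = 1/5.74 + 1/11.3 + 1/7.96 = 0.3883 (units of 1/Ω).
Current divider: I(R3) = I_s · G_k/ΣG = 4.59 × (0.1256/0.3883) = 4.59 × 0.3235 = 1.485 mA.

I ≈ 1.48 mA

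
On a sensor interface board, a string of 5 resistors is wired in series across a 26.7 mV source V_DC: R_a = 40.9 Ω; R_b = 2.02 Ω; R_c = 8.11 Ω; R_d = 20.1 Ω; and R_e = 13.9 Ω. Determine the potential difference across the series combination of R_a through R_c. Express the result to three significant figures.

V ≈ 16.0 mV

ΣR = 40.9 + 2.02 + 8.11 + 20.1 + 13.9 = 85.03 Ω.
R_{R_a..R_c} = 40.9 + 2.02 + 8.11 = 51.03 Ω.
By the voltage-divider rule, V = 26.7 × 51.03/85.03 = 16.02 mV.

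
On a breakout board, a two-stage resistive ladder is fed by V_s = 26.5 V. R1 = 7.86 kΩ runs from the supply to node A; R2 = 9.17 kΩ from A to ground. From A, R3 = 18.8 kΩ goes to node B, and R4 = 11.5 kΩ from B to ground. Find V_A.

Node A sees R2 in parallel with the series input of stage 2, R3 + R4 = 30.30 kΩ.
R2 ‖ (R3+R4) = 7.040 kΩ.
V_A = 26.5 × 7.040/(7.86 + 7.040) = 12.52 V.

V_A ≈ 12.5 V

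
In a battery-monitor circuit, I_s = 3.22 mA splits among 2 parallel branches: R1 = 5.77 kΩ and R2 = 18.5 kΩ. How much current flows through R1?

I ≈ 2.45 mA

Two-branch current divider: I_k = I_s · R_other/(R_1 + R_2).
I(R1) = 3.22 × 18.5/(5.77 + 18.5) = 3.22 × 0.7623 = 2.454 mA.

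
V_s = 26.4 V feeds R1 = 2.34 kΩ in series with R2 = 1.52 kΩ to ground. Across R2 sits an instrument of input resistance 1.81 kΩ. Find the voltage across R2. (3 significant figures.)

V_out ≈ 6.89 V

The load sits in parallel with R2, giving an effective lower resistance R2' = R2·R_L/(R2+R_L) = 0.8262 kΩ.
Then V_out = V_s · R2'/(R1 + R2') = 26.4 × 0.8262/3.166 = 6.889 V.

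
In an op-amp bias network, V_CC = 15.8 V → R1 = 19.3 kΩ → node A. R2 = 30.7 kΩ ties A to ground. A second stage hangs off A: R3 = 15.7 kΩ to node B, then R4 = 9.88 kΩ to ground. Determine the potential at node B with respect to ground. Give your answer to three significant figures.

V_B ≈ 2.56 V

Node A sees R2 in parallel with the series input of stage 2, R3 + R4 = 25.58 kΩ.
Effective lower resistance at A: R2 ‖ 25.58 = 13.95 kΩ.
V_A = 15.8 × 13.95/(19.3 + 13.95) = 6.630 V.
V_B = V_A × 0.3862 = 2.561 V.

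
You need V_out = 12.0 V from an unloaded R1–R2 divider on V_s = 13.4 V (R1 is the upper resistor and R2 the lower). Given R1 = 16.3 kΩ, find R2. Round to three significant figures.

Required fraction k = V_out/V_s = 0.8955.
Rearranging, R2 = R1·k/(1−k) = 16.3 × 8.571 = 139.7 kΩ.

R2 ≈ 140 kΩ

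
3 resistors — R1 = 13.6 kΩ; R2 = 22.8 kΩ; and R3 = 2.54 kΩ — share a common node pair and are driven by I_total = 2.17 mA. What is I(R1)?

Total conductance ΣG = 1/13.6 + 1/22.8 + 1/2.54 = 0.5111 (units of 1/kΩ).
Current divider: I(R1) = I_total · G_k/ΣG = 2.17 × (0.07353/0.5111) = 2.17 × 0.1439 = 0.3122 mA.

I ≈ 0.312 mA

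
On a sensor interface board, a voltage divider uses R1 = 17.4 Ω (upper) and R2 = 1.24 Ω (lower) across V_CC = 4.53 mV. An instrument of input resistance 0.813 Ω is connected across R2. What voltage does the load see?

The load sits in parallel with R2, giving an effective lower resistance R2' = R2·R_L/(R2+R_L) = 0.4910 Ω.
Now apply the divider: V_out = 4.53 × 0.02745 = 0.1243 mV.
(Unloaded it would be 0.301 mV; the load pulls it down.)

V_out ≈ 0.124 mV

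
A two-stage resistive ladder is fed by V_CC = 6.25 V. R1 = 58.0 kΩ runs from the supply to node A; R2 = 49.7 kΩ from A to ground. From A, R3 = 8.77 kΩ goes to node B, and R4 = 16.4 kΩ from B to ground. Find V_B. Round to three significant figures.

The second stage (R3 + R4 = 25.17 kΩ) loads node A in parallel with R2.
Effective lower resistance at A: R2 ‖ 25.17 = 16.71 kΩ.
First divider: V_A = V_CC · 16.71/(58.0 + 16.71) = 1.398 V.
V_B = V_A × 0.6516 = 0.9108 V.

V_B ≈ 0.911 V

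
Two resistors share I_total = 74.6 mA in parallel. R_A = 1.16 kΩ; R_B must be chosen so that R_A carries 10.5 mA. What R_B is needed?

Two-branch current divider: I_A = I_total · R_B/(R_A + R_B).
With f = 0.1408, R_B = R_A · f/(1−f) = 1.16 × 0.1638 = 0.1900 kΩ.

R_B ≈ 0.190 kΩ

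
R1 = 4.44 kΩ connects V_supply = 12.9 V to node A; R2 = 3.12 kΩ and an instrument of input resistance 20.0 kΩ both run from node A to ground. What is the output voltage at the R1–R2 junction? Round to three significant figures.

R2 ‖ R_L = (3.12 × 20.0)/(3.12 + 20.0) = 2.699 kΩ.
Then V_out = V_supply · R2'/(R1 + R2') = 12.9 × 2.699/7.139 = 4.877 V.
(Unloaded it would be 5.32 V; the load pulls it down.)

V_out ≈ 4.88 V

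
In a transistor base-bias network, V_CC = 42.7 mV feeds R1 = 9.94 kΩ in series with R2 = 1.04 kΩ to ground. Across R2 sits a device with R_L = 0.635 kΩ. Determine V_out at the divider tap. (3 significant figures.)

First combine the lower leg with the load: R2 ‖ R_L = 0.3943 kΩ.
Now apply the divider: V_out = 42.7 × 0.03815 = 1.629 mV.

V_out ≈ 1.63 mV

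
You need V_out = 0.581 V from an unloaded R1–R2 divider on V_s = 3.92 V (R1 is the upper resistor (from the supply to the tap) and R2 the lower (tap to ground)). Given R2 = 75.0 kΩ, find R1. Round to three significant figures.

The divider ratio is R2/(R1+R2) = 0.581/3.92 = 0.1482.
R1 = R2·(1/k − 1) = 75.0 × 5.747 = 431.0 kΩ.

R1 ≈ 431 kΩ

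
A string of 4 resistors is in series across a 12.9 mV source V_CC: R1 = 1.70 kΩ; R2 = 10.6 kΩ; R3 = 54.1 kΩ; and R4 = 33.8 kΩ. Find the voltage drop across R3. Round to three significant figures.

Total series resistance ΣR = 1.70 + 10.6 + 54.1 + 33.8 = 100.2 kΩ.
Voltage divider: V = V_CC · (54.10 / 100.2) = 12.9 × 0.5399 = 6.965 mV.

V ≈ 6.96 mV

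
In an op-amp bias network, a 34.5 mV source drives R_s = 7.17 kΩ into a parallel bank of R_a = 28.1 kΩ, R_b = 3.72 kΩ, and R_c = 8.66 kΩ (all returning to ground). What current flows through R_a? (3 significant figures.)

I ≈ 0.306 µA

Parallel bank: R_p = 1/(1/28.1 + 1/3.72 + 1/8.66) = 2.382 kΩ.
V_A by voltage divider: V_A = 34.5 × 2.382/(7.17 + 2.382) = 8.602 mV.
Branch current I = V_A/R_a = 8.602/28.1 = 0.3061 µA.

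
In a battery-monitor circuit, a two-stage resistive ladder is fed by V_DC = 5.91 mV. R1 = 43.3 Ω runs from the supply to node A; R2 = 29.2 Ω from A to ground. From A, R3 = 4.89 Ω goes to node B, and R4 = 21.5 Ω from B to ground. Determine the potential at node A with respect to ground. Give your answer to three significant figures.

V_A ≈ 1.43 mV

Node A sees R2 in parallel with the series input of stage 2, R3 + R4 = 26.39 Ω.
R2 ‖ (R3+R4) = 13.86 Ω.
First divider: V_A = V_DC · 13.86/(43.3 + 13.86) = 1.433 mV.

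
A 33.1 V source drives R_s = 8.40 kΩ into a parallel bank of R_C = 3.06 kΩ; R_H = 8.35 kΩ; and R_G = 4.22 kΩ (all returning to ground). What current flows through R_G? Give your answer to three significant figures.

I ≈ 1.16 mA

Parallel bank: R_p = 1/(1/3.06 + 1/8.35 + 1/4.22) = 1.463 kΩ.
Node voltage V_A = V_supply · R_p/(R_s + R_p) = 33.1 × 0.1483 = 4.910 V.
I(R_G) = V_A / R_G = 4.910/4.22 = 1.163 mA.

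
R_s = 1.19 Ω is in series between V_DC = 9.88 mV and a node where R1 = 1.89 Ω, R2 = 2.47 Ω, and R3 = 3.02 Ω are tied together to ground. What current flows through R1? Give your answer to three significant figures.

I ≈ 2.09 mA

Parallel bank: R_p = 1/(1/1.89 + 1/2.47 + 1/3.02) = 0.7905 Ω.
V_A = 9.88 × 0.7905/1.980 = 3.943 mV.
Branch current I = V_A/R1 = 3.943/1.89 = 2.086 mA.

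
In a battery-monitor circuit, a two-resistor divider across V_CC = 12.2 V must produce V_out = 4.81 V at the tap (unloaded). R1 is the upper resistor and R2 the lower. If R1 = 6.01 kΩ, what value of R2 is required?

R2 ≈ 3.91 kΩ

Required fraction k = V_out/V_CC = 0.3943.
So R2 = R1 · V_out/(V_CC − V_out) = 6.01 × 4.81/(12.2 − 4.81) = 6.01 × 0.6509 = 3.912 kΩ.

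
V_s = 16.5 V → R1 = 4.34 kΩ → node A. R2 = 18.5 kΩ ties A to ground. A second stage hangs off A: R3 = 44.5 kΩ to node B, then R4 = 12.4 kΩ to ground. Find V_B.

V_B ≈ 2.74 V

Looking into the second stage from A: R3 + R4 = 56.90 kΩ appears in parallel with R2.
Effective lower resistance at A: R2 ‖ 56.90 = 13.96 kΩ.
So V_A = 16.5 × 0.7629 = 12.59 V.
V_B = V_A × 0.2179 = 2.743 V.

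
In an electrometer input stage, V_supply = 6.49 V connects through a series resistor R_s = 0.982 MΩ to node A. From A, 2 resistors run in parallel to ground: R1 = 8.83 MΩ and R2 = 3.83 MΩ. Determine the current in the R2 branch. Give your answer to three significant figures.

Combine the parallel branches: R_p = (1/8.83 + 1/3.83)⁻¹ = 2.671 MΩ.
V_A = 6.49 × 2.671/3.653 = 4.746 V.
I(R2) = V_A / R2 = 4.746/3.83 = 1.239 µA.

I ≈ 1.24 µA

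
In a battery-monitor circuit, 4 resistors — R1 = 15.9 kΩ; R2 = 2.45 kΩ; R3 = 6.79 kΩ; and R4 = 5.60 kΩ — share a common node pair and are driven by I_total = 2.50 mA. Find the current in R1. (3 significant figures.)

Total conductance ΣG = 1/15.9 + 1/2.45 + 1/6.79 + 1/5.60 = 0.7969 (units of 1/kΩ).
By the current-divider rule, I = I_total · G_k/ΣG = 2.50 × 0.07892 = 0.1973 mA.

I ≈ 0.197 mA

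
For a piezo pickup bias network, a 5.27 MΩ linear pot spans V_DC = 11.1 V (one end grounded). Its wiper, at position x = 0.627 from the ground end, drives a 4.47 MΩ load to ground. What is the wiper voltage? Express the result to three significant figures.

V_out ≈ 5.46 V

Split the track: R_lower = x·R_p = 3.304 MΩ, R_upper = (1−x)·R_p = 1.966 MΩ.
R_L loads the lower segment: effective lower R = 1.900 MΩ.
Then V_out = V_DC · 1.900/(1.966 + 1.900) = 5.455 V.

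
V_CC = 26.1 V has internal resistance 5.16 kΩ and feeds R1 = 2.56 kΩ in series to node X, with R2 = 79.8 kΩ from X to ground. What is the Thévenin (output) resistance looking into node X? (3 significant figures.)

R1' = 5.16 + 2.56 = 7.720 kΩ (source resistance + R1).
Looking into X with the source shorted: R_th = R1'·R2/(R1'+R2) = 7.720 × 79.8/87.52 = 7.039 kΩ.

R_th ≈ 7.04 kΩ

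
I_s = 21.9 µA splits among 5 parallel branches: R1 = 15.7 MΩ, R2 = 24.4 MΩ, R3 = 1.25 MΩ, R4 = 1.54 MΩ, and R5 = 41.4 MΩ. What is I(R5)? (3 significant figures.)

Total conductance ΣG = 1/15.7 + 1/24.4 + 1/1.25 + 1/1.54 + 1/41.4 = 1.578 (units of 1/MΩ).
By the current-divider rule, I = I_s · G_k/ΣG = 21.9 × 0.01531 = 0.3352 µA.

I ≈ 0.335 µA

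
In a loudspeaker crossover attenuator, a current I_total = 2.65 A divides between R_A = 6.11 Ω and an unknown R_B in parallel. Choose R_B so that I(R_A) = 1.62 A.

In a two-way split, I_A/I_total = R_B/(R_A + R_B).
With f = 0.6113, R_B = R_A · f/(1−f) = 6.11 × 1.573 = 9.610 Ω.

R_B ≈ 9.61 Ω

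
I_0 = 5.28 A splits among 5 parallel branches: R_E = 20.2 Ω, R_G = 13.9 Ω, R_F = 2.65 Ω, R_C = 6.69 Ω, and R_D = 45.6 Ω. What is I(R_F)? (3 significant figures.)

Total conductance ΣG = 1/20.2 + 1/13.9 + 1/2.65 + 1/6.69 + 1/45.6 = 0.6702 (units of 1/Ω).
Current divider: I(R_F) = I_0 · G_k/ΣG = 5.28 × (0.3774/0.6702) = 5.28 × 0.5630 = 2.973 A.

I ≈ 2.97 A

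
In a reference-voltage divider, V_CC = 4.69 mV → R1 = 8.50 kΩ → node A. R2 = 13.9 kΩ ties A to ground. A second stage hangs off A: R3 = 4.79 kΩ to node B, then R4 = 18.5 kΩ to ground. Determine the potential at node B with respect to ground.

V_B ≈ 1.88 mV

The second stage (R3 + R4 = 23.29 kΩ) loads node A in parallel with R2.
Effective lower resistance at A: R2 ‖ 23.29 = 8.705 kΩ.
So V_A = 4.69 × 0.5060 = 2.373 mV.
Stage 2 is unloaded, so V_B = V_A · R4/(R3+R4) = 2.373 × 18.5/23.29 = 1.885 mV.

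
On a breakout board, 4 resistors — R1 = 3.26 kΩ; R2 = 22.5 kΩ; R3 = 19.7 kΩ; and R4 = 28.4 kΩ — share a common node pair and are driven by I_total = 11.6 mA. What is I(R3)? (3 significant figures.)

I ≈ 1.35 mA

ΣG = 1/3.26 + 1/22.5 + 1/19.7 + 1/28.4 = 0.4372.
By the current-divider rule, I = I_total · G_k/ΣG = 11.6 × 0.1161 = 1.347 mA.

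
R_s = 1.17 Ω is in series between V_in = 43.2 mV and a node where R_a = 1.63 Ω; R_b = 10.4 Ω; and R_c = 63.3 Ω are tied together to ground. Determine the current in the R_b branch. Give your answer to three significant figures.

Equivalent of the parallel group: R_p = 1.378 Ω.
Node voltage V_A = V_in · R_p/(R_s + R_p) = 43.2 × 0.5409 = 23.37 mV.
I(R_b) = V_A / R_b = 23.37/10.4 = 2.247 mA.
(Check via current divider: I_total = 16.95 mA; share G_k/ΣG = 0.1325 → same result.)

I ≈ 2.25 mA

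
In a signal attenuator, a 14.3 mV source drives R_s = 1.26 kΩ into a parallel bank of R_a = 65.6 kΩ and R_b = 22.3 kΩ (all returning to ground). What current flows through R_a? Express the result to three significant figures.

I ≈ 0.203 µA

Equivalent of the parallel group: R_p = 16.64 kΩ.
Node voltage V_A = V_CC · R_p/(R_s + R_p) = 14.3 × 0.9296 = 13.29 mV.
I(R_a) = V_A / R_a = 13.29/65.6 = 0.2026 µA.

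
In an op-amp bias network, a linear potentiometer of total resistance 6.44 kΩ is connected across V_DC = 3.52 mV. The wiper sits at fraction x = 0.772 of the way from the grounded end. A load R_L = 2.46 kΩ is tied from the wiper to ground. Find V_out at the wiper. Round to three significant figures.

V_out ≈ 1.86 mV

Split the track: R_lower = x·R_p = 4.972 kΩ, R_upper = (1−x)·R_p = 1.468 kΩ.
R_L loads the lower segment: effective lower R = 1.646 kΩ.
Then V_out = V_DC · 1.646/(1.468 + 1.646) = 1.860 mV.
(Unloaded: V_out = x·V_DC = 2.72 mV.)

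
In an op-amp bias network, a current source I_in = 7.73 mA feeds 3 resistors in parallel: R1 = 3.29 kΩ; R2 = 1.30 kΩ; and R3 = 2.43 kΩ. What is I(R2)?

ΣG = 1/3.29 + 1/1.30 + 1/2.43 = 1.485.
Current divider: I(R2) = I_in · G_k/ΣG = 7.73 × (0.7692/1.485) = 7.73 × 0.5181 = 4.005 mA.

I ≈ 4.00 mA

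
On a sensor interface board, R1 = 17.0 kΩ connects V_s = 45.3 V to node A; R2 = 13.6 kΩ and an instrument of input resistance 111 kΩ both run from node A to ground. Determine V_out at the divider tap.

V_out ≈ 18.9 V

The load sits in parallel with R2, giving an effective lower resistance R2' = R2·R_L/(R2+R_L) = 12.12 kΩ.
Voltage divider with the loaded lower leg: V_out = 45.3 × 12.12/(17.0 + 12.12) = 45.3 × 0.4161 = 18.85 V.
(Unloaded it would be 20.1 V; the load pulls it down.)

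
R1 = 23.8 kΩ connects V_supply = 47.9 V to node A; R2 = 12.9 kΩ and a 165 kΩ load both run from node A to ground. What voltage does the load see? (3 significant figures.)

V_out ≈ 16.0 V

First combine the lower leg with the load: R2 ‖ R_L = 11.96 kΩ.
Then V_out = V_supply · R2'/(R1 + R2') = 47.9 × 11.96/35.76 = 16.02 V.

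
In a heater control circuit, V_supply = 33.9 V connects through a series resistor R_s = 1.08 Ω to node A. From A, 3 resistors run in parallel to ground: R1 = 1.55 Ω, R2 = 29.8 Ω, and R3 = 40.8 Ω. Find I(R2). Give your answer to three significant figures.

Combine the parallel branches: R_p = (1/1.55 + 1/29.8 + 1/40.8)⁻¹ = 1.422 Ω.
Node voltage V_A = V_supply · R_p/(R_s + R_p) = 33.9 × 0.5683 = 19.27 V.
I(R2) = V_A / R2 = 19.27/29.8 = 0.6465 A.

I ≈ 0.647 A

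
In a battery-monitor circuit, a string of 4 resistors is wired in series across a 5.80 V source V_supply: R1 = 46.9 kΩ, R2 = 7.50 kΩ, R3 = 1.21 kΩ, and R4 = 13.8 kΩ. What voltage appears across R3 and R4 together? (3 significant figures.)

V ≈ 1.25 V

Series total: ΣR = 46.9 + 7.50 + 1.21 + 13.8 = 69.41 kΩ.
R_{R3..R4} = 1.21 + 13.8 = 15.01 kΩ.
Voltage divider: V = V_supply · (15.01 / 69.41) = 5.80 × 0.2163 = 1.254 V.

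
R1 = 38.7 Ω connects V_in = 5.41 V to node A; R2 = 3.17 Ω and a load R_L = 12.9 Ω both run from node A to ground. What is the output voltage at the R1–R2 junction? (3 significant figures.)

First combine the lower leg with the load: R2 ‖ R_L = 2.545 Ω.
Now apply the divider: V_out = 5.41 × 0.06170 = 0.3338 V.

V_out ≈ 0.334 V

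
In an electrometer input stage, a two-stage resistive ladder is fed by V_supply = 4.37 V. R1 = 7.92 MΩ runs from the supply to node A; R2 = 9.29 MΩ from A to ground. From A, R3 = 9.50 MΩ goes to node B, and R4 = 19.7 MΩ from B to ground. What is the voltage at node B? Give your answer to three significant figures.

V_B ≈ 1.39 V

Node A sees R2 in parallel with the series input of stage 2, R3 + R4 = 29.20 MΩ.
R2 ‖ (R3+R4) = 7.048 MΩ.
V_A = 4.37 × 7.048/(7.92 + 7.048) = 2.058 V.
Then the unloaded second divider: V_B = V_A × R4/(R3+R4) = 2.058 × 0.6747 = 1.388 V.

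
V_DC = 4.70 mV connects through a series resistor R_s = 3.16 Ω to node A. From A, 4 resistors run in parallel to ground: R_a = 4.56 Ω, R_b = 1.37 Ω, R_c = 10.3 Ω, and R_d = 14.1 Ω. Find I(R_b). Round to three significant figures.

I ≈ 0.757 mA

Combine the parallel branches: R_p = (1/4.56 + 1/1.37 + 1/10.3 + 1/14.1)⁻¹ = 0.8951 Ω.
V_A by voltage divider: V_A = 4.70 × 0.8951/(3.16 + 0.8951) = 1.037 mV.
Branch current I = V_A/R_b = 1.037/1.37 = 0.7572 mA.
(Equivalently: I_total = 1.159 mA, then current-divider fraction G_k/ΣG = 0.6533.)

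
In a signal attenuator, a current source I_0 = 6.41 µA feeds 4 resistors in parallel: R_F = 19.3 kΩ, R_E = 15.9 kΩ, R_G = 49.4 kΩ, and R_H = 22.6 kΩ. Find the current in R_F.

I ≈ 1.85 µA

ΣG = 1/19.3 + 1/15.9 + 1/49.4 + 1/22.6 = 0.1792.
Current divider: I(R_F) = I_0 · G_k/ΣG = 6.41 × (0.05181/0.1792) = 6.41 × 0.2891 = 1.853 µA.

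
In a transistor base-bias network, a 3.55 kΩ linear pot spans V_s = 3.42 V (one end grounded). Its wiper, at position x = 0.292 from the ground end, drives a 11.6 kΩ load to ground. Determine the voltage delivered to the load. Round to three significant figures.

V_out ≈ 0.939 V

Split the track: R_lower = x·R_p = 1.037 kΩ, R_upper = (1−x)·R_p = 2.513 kΩ.
(x·R_p) ‖ R_L = 0.9516 kΩ.
Then V_out = V_s · 0.9516/(2.513 + 0.9516) = 0.9392 V.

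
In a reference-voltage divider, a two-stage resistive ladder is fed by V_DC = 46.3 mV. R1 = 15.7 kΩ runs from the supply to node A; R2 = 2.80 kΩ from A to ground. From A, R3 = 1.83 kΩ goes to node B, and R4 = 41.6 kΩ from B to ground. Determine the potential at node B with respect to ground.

Looking into the second stage from A: R3 + R4 = 43.43 kΩ appears in parallel with R2.
R2 ‖ (R3+R4) = 2.630 kΩ.
So V_A = 46.3 × 0.1435 = 6.644 mV.
Then the unloaded second divider: V_B = V_A × R4/(R3+R4) = 6.644 × 0.9579 = 6.364 mV.

V_B ≈ 6.36 mV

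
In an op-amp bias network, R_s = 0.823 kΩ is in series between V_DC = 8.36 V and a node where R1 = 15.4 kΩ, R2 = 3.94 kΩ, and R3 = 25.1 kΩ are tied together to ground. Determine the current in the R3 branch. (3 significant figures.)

Equivalent of the parallel group: R_p = 2.789 kΩ.
V_A = 8.36 × 2.789/3.612 = 6.455 V.
I(R3) = V_A / R3 = 6.455/25.1 = 0.2572 mA.
(Check via current divider: I_total = 2.315 mA; share G_k/ΣG = 0.1111 → same result.)

I ≈ 0.257 mA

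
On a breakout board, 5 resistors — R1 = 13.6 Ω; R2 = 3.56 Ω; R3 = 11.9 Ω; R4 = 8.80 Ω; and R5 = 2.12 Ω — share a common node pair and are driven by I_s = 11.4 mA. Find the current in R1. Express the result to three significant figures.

Conductances: ΣG = 1/13.6 + 1/3.56 + 1/11.9 + 1/8.80 + 1/2.12 = 1.024 (1/Ω).
By the current-divider rule, I = I_s · G_k/ΣG = 11.4 × 0.07182 = 0.8188 mA.

I ≈ 0.819 mA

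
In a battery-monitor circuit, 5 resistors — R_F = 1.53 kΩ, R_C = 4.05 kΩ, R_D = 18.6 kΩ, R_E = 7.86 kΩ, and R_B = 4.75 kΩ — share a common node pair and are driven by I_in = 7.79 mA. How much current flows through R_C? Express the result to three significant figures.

I ≈ 1.49 mA

Conductances: ΣG = 1/1.53 + 1/4.05 + 1/18.6 + 1/7.86 + 1/4.75 = 1.292 (1/kΩ).
R_C takes the fraction G_k/ΣG = 0.2469/1.292 = 0.1911, so I = 7.79 × 0.1911 = 1.489 mA.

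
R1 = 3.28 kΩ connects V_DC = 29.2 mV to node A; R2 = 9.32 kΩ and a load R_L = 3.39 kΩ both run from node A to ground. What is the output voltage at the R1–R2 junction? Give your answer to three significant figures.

The load sits in parallel with R2, giving an effective lower resistance R2' = R2·R_L/(R2+R_L) = 2.486 kΩ.
Now apply the divider: V_out = 29.2 × 0.4311 = 12.59 mV.

V_out ≈ 12.6 mV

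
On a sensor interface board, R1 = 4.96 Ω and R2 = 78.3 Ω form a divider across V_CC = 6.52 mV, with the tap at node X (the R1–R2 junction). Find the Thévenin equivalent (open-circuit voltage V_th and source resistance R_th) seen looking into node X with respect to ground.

V_th is the unloaded tap voltage: V_CC · R2/(R1+R2) = 6.52 × 0.9404 = 6.132 mV.
Zeroing V_CC shorts the top of R1 to ground, so R_th = R1 ‖ R2 = 4.665 Ω.

V_th ≈ 6.13 mV, R_th ≈ 4.66 Ω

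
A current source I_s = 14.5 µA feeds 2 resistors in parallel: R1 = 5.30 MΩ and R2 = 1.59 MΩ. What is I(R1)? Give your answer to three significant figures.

With just two branches, the current splits inversely with resistance.
So I = 14.5 × 1.59/6.890 = 3.346 µA.

I ≈ 3.35 µA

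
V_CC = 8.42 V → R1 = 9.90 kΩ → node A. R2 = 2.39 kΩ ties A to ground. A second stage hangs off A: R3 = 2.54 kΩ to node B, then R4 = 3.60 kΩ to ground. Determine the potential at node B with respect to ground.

V_B ≈ 0.731 V

The second stage (R3 + R4 = 6.140 kΩ) loads node A in parallel with R2.
R2 ‖ (R3+R4) = 1.720 kΩ.
First divider: V_A = V_CC · 1.720/(9.90 + 1.720) = 1.247 V.
V_B = V_A × 0.5863 = 0.7309 V.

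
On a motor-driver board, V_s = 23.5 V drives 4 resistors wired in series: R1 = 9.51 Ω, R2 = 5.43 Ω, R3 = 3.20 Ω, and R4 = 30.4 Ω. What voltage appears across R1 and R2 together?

V ≈ 7.23 V

ΣR = 9.51 + 5.43 + 3.20 + 30.4 = 48.54 Ω.
R_{R1..R2} = 9.51 + 5.43 = 14.94 Ω.
V = V_s · R/ΣR = 23.5 × 0.3078 = 7.233 V.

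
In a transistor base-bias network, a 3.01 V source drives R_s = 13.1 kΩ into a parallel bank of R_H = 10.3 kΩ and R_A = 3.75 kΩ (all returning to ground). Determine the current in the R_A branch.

I ≈ 0.139 mA

Equivalent of the parallel group: R_p = 2.749 kΩ.
V_A by voltage divider: V_A = 3.01 × 2.749/(13.1 + 2.749) = 0.5221 V.
Branch current I = V_A/R_A = 0.5221/3.75 = 0.1392 mA.
(Check via current divider: I_total = 0.1899 mA; share G_k/ΣG = 0.7331 → same result.)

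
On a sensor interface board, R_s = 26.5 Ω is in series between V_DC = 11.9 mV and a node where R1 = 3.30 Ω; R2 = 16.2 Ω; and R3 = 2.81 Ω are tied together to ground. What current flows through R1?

I ≈ 0.179 mA

Combine the parallel branches: R_p = (1/3.30 + 1/16.2 + 1/2.81)⁻¹ = 1.388 Ω.
V_A by voltage divider: V_A = 11.9 × 1.388/(26.5 + 1.388) = 0.5921 mV.
I(R1) = V_A / R1 = 0.5921/3.30 = 0.1794 mA.
(Check via current divider: I_total = 0.4267 mA; share G_k/ΣG = 0.4205 → same result.)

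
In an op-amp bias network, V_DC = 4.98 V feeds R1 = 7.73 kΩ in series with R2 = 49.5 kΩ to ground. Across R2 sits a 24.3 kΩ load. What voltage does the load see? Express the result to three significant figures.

V_out ≈ 3.38 V

R2 ‖ R_L = (49.5 × 24.3)/(49.5 + 24.3) = 16.30 kΩ.
Voltage divider with the loaded lower leg: V_out = 4.98 × 16.30/(7.73 + 16.30) = 4.98 × 0.6783 = 3.378 V.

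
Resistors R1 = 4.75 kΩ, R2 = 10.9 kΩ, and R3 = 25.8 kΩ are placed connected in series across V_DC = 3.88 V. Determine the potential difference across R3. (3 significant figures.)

ΣR = 4.75 + 10.9 + 25.8 = 41.45 kΩ.
V = V_DC · R/ΣR = 3.88 × 0.6224 = 2.415 V.

V ≈ 2.42 V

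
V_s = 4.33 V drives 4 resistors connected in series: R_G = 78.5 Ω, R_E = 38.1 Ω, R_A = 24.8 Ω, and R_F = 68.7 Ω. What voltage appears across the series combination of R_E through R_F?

Series total: ΣR = 78.5 + 38.1 + 24.8 + 68.7 = 210.1 Ω.
R_{R_E..R_F} = 38.1 + 24.8 + 68.7 = 131.6 Ω.
V = V_s · R/ΣR = 4.33 × 0.6264 = 2.712 V.

V ≈ 2.71 V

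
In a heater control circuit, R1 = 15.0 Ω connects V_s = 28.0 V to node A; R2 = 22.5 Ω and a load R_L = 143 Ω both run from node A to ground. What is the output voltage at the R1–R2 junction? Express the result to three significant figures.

V_out ≈ 15.8 V

The load sits in parallel with R2, giving an effective lower resistance R2' = R2·R_L/(R2+R_L) = 19.44 Ω.
Then V_out = V_s · R2'/(R1 + R2') = 28.0 × 19.44/34.44 = 15.81 V.
(Unloaded it would be 16.8 V; the load pulls it down.)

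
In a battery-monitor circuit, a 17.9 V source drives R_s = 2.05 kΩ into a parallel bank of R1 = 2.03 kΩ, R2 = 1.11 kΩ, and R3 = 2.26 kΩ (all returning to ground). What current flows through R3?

Equivalent of the parallel group: R_p = 0.5447 kΩ.
Node voltage V_A = V_CC · R_p/(R_s + R_p) = 17.9 × 0.2099 = 3.758 V.
Branch current I = V_A/R3 = 3.758/2.26 = 1.663 mA.

I ≈ 1.66 mA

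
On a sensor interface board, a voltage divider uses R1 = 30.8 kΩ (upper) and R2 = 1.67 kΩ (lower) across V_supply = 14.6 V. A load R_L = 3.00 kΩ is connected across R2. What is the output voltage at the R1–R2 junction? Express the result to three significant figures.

R2 ‖ R_L = (1.67 × 3.00)/(1.67 + 3.00) = 1.073 kΩ.
Then V_out = V_supply · R2'/(R1 + R2') = 14.6 × 1.073/31.87 = 0.4914 V.

V_out ≈ 0.491 V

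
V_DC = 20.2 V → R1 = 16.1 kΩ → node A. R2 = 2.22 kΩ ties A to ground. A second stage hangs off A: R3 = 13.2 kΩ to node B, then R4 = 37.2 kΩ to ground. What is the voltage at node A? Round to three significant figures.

Looking into the second stage from A: R3 + R4 = 50.40 kΩ appears in parallel with R2.
Effective lower resistance at A: R2 ‖ 50.40 = 2.126 kΩ.
V_A = 20.2 × 2.126/(16.1 + 2.126) = 2.357 V.

V_A ≈ 2.36 V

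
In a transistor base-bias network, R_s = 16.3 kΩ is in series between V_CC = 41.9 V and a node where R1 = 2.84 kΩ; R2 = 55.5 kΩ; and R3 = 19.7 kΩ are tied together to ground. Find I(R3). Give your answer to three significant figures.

Combine the parallel branches: R_p = (1/2.84 + 1/55.5 + 1/19.7)⁻¹ = 2.376 kΩ.
Node voltage V_A = V_CC · R_p/(R_s + R_p) = 41.9 × 0.1272 = 5.330 V.
I(R3) = V_A / R3 = 5.330/19.7 = 0.2706 mA.

I ≈ 0.271 mA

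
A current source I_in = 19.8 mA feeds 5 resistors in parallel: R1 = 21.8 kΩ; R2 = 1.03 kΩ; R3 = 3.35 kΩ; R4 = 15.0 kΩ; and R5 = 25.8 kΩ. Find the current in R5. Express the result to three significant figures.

I ≈ 0.540 mA

Total conductance ΣG = 1/21.8 + 1/1.03 + 1/3.35 + 1/15.0 + 1/25.8 = 1.421 (units of 1/kΩ).
R5 takes the fraction G_k/ΣG = 0.03876/1.421 = 0.02728, so I = 19.8 × 0.02728 = 0.5402 mA.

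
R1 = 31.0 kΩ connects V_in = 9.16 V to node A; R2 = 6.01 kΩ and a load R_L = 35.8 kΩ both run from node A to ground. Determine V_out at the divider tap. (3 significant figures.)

V_out ≈ 1.30 V

The load sits in parallel with R2, giving an effective lower resistance R2' = R2·R_L/(R2+R_L) = 5.146 kΩ.
Now apply the divider: V_out = 9.16 × 0.1424 = 1.304 V.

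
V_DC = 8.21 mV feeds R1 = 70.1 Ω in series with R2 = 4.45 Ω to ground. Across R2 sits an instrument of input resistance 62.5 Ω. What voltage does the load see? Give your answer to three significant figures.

R2 ‖ R_L = (4.45 × 62.5)/(4.45 + 62.5) = 4.154 Ω.
Voltage divider with the loaded lower leg: V_out = 8.21 × 4.154/(70.1 + 4.154) = 8.21 × 0.05595 = 0.4593 mV.

V_out ≈ 0.459 mV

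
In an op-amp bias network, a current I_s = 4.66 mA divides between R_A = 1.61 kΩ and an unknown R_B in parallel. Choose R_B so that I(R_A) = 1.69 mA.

The fraction through R_A equals R_B/(R_A+R_B).
1.69/4.66 = R_B/(R_A + R_B) → R_B = R_A · (0.3627)/(1 − 0.3627) = 1.61 × 0.5690 = 0.9161 kΩ.

R_B ≈ 0.916 kΩ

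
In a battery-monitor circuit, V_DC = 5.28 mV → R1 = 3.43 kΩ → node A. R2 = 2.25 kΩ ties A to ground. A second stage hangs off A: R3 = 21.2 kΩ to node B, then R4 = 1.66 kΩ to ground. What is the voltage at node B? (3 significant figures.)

V_B ≈ 0.143 mV

The second stage (R3 + R4 = 22.86 kΩ) loads node A in parallel with R2.
Effective lower resistance at A: R2 ‖ 22.86 = 2.048 kΩ.
V_A = 5.28 × 2.048/(3.43 + 2.048) = 1.974 mV.
Stage 2 is unloaded, so V_B = V_A · R4/(R3+R4) = 1.974 × 1.66/22.86 = 0.1434 mV.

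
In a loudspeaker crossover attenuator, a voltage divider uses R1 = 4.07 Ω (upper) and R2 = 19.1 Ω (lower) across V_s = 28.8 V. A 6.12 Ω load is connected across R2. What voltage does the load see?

The load sits in parallel with R2, giving an effective lower resistance R2' = R2·R_L/(R2+R_L) = 4.635 Ω.
Then V_out = V_s · R2'/(R1 + R2') = 28.8 × 4.635/8.705 = 15.33 V.

V_out ≈ 15.3 V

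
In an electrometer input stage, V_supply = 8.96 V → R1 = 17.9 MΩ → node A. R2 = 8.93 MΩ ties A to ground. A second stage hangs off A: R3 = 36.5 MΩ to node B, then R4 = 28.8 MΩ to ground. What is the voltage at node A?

V_A ≈ 2.73 V

Looking into the second stage from A: R3 + R4 = 65.30 MΩ appears in parallel with R2.
Effective lower resistance at A: R2 ‖ 65.30 = 7.856 MΩ.
First divider: V_A = V_supply · 7.856/(17.9 + 7.856) = 2.733 V.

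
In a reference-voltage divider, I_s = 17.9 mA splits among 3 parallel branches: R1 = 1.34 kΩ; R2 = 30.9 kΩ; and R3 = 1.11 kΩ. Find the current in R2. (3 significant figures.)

I ≈ 0.345 mA

Total conductance ΣG = 1/1.34 + 1/30.9 + 1/1.11 = 1.680 (units of 1/kΩ).
By the current-divider rule, I = I_s · G_k/ΣG = 17.9 × 0.01927 = 0.3449 mA.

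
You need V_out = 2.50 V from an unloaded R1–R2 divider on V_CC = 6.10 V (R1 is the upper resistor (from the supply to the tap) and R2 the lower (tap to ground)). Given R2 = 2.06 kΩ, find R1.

R1 ≈ 2.97 kΩ

V_out/V_CC = R2/(R1+R2) = 0.4098.
So R1 = R2 · (V_CC/V_out − 1) = 2.06 × (6.10/2.50 − 1) = 2.06 × 1.440 = 2.966 kΩ.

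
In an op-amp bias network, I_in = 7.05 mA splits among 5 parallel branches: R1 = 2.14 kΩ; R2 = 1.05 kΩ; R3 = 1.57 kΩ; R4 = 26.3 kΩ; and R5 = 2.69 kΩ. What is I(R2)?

ΣG = 1/2.14 + 1/1.05 + 1/1.57 + 1/26.3 + 1/2.69 = 2.466.
By the current-divider rule, I = I_in · G_k/ΣG = 7.05 × 0.3861 = 2.722 mA.

I ≈ 2.72 mA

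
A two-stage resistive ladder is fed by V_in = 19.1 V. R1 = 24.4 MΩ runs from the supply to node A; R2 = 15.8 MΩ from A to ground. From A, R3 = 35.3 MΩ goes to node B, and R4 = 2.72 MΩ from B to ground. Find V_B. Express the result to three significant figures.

The second stage (R3 + R4 = 38.02 MΩ) loads node A in parallel with R2.
Effective lower resistance at A: R2 ‖ 38.02 = 11.16 MΩ.
First divider: V_A = V_in · 11.16/(24.4 + 11.16) = 5.995 V.
Then the unloaded second divider: V_B = V_A × R4/(R3+R4) = 5.995 × 0.07154 = 0.4289 V.

V_B ≈ 0.429 V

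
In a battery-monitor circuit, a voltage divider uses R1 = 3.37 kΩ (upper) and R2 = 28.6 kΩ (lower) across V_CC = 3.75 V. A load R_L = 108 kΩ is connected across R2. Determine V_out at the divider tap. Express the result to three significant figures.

First combine the lower leg with the load: R2 ‖ R_L = 22.61 kΩ.
Then V_out = V_CC · R2'/(R1 + R2') = 3.75 × 22.61/25.98 = 3.264 V.

V_out ≈ 3.26 V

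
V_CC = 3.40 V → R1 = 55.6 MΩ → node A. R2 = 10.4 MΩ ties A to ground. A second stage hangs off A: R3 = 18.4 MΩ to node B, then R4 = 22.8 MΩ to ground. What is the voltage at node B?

V_B ≈ 0.244 V

Looking into the second stage from A: R3 + R4 = 41.20 MΩ appears in parallel with R2.
Effective lower resistance at A: R2 ‖ 41.20 = 8.304 MΩ.
First divider: V_A = V_CC · 8.304/(55.6 + 8.304) = 0.4418 V.
Then the unloaded second divider: V_B = V_A × R4/(R3+R4) = 0.4418 × 0.5534 = 0.2445 V.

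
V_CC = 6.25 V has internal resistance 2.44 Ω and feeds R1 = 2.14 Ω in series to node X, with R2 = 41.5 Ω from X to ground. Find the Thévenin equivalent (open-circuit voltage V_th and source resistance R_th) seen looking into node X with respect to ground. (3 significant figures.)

R1' = 2.44 + 2.14 = 4.580 Ω (source resistance + R1).
Open-circuit (no load on X): V_th = V_CC · R2/(R1' + R2) = 6.25 × 41.5/(4.580 + 41.5) = 5.629 V.
Looking into X with the source shorted: R_th = R1'·R2/(R1'+R2) = 4.580 × 41.5/46.08 = 4.125 Ω.

V_th ≈ 5.63 V, R_th ≈ 4.12 Ω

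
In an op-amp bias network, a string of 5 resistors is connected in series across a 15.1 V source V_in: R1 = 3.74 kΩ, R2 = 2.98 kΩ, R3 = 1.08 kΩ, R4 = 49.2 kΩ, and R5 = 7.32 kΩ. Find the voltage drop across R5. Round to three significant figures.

V ≈ 1.72 V

Total series resistance ΣR = 3.74 + 2.98 + 1.08 + 49.2 + 7.32 = 64.32 kΩ.
By the voltage-divider rule, V = 15.1 × 7.320/64.32 = 1.718 V.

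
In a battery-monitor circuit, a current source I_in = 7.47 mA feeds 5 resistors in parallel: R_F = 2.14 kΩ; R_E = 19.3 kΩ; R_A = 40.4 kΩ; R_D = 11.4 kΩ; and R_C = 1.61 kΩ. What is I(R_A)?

I ≈ 0.148 mA

ΣG = 1/2.14 + 1/19.3 + 1/40.4 + 1/11.4 + 1/1.61 = 1.253.
Current divider: I(R_A) = I_in · G_k/ΣG = 7.47 × (0.02475/1.253) = 7.47 × 0.01976 = 0.1476 mA.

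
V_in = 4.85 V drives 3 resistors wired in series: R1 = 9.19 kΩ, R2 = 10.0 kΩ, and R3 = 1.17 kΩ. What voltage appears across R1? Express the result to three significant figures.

V ≈ 2.19 V

Series total: ΣR = 9.19 + 10.0 + 1.17 = 20.36 kΩ.
V = V_in · R/ΣR = 4.85 × 0.4514 = 2.189 V.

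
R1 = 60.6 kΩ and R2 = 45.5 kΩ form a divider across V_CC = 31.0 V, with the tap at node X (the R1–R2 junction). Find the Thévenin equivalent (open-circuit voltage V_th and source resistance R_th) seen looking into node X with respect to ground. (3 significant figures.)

V_th is the unloaded tap voltage: V_CC · R2/(R1+R2) = 31.0 × 0.4288 = 13.29 V.
Zeroing V_CC shorts the top of R1 to ground, so R_th = R1 ‖ R2 = 25.99 kΩ.

V_th ≈ 13.3 V, R_th ≈ 26.0 kΩ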